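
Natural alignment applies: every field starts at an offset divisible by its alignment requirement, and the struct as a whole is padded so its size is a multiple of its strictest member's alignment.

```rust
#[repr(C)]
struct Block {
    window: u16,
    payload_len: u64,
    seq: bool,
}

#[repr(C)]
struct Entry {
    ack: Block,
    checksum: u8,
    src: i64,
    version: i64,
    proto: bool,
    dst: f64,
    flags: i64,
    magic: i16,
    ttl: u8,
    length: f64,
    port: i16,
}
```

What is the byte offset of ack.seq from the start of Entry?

Block: window at 0 (size 2, align 2) → ends 2; pad 6 to align 8 for payload_len; payload_len at 8 (size 8, align 8) → ends 16; seq at 16 (size 1, align 1) → ends 17; tail pad 7 to reach multiple of 8; total 24 bytes, alignment 8
ack at 0 (size 24, align 8) → ends 24
within Block: seq at 16
0 + 16 = 16

16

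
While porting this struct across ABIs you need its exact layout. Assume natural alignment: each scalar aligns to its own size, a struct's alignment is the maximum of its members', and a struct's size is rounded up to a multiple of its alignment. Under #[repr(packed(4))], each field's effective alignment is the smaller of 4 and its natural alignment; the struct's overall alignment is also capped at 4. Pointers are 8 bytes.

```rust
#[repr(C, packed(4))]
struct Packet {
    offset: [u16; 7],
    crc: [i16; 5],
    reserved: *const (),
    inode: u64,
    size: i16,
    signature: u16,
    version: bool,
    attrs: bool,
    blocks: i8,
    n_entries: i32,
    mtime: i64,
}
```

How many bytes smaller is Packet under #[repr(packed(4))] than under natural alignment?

natural layout:
  0..14  offset  (14B, 2-aligned)
  14..24  crc  (10B, 2-aligned)
  24..32  reserved  (8B, 8-aligned)
  32..40  inode  (8B, 8-aligned)
  40..42  size  (2B, 2-aligned)
  42..44  signature  (2B, 2-aligned)
  44..45  version  (1B, 1-aligned)
  45..46  attrs  (1B, 1-aligned)
  46..47  blocks  (1B, 1-aligned)
  47..48  -- padding (1B)
  48..52  n_entries  (4B, 4-aligned)
  52..56  -- padding (4B)
  56..64  mtime  (8B, 8-aligned)
  sizeof = 64, alignof = 8
packed(4) layout:
  0..14  offset  (14B, 2-aligned)
  14..24  crc  (10B, 2-aligned)
  24..32  reserved  (8B, 4-aligned)
  32..40  inode  (8B, 4-aligned)
  40..42  size  (2B, 2-aligned)
  42..44  signature  (2B, 2-aligned)
  44..45  version  (1B, 1-aligned)
  45..46  attrs  (1B, 1-aligned)
  46..47  blocks  (1B, 1-aligned)
  47..48  -- padding (1B)
  48..52  n_entries  (4B, 4-aligned)
  52..60  mtime  (8B, 4-aligned)
  sizeof = 60, alignof = 4
64 − 60 = 4

4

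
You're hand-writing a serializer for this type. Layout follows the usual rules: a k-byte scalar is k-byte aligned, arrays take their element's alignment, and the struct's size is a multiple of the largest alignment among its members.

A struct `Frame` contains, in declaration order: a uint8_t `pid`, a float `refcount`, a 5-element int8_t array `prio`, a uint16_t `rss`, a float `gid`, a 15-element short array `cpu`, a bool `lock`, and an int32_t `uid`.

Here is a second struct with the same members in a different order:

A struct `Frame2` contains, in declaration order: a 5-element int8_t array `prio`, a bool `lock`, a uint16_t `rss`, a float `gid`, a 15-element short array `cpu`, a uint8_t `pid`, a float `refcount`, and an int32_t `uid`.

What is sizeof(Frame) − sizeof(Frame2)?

4

@0: pid [1B, align 1] → 1
+3 pad (align 4)
@4: refcount [4B, align 4] → 8
@8: prio [5B, align 1] → 13
+1 pad (align 2)
@14: rss [2B, align 2] → 16
@16: gid [4B, align 4] → 20
@20: cpu [30B, align 2] → 50
@50: lock [1B, align 1] → 51
+1 pad (align 4)
@52: uid [4B, align 4] → 56
size 56, align 4
— Frame2 —
@0: prio [5B, align 1] → 5
@5: lock [1B, align 1] → 6
@6: rss [2B, align 2] → 8
@8: gid [4B, align 4] → 12
@12: cpu [30B, align 2] → 42
@42: pid [1B, align 1] → 43
+1 pad (align 4)
@44: refcount [4B, align 4] → 48
@48: uid [4B, align 4] → 52
size 52, align 4
56 − 52 = 4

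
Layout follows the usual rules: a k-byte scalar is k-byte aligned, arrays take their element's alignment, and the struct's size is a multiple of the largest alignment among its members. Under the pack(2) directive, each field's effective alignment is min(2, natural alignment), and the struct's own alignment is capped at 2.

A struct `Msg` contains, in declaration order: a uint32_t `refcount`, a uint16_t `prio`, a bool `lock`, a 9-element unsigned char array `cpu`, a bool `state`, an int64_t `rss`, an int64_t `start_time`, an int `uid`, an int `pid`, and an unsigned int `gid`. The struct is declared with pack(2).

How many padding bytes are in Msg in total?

1

@0: refcount [4B, align 2] → 4
@4: prio [2B, align 2] → 6
@6: lock [1B, align 1] → 7
@7: cpu [9B, align 1] → 16
@16: state [1B, align 1] → 17
+1 pad (align 2)
@18: rss [8B, align 2] → 26
@26: start_time [8B, align 2] → 34
@34: uid [4B, align 2] → 38
@38: pid [4B, align 2] → 42
@42: gid [4B, align 2] → 46
size 46, align 2
data bytes 45, size 46 → padding 1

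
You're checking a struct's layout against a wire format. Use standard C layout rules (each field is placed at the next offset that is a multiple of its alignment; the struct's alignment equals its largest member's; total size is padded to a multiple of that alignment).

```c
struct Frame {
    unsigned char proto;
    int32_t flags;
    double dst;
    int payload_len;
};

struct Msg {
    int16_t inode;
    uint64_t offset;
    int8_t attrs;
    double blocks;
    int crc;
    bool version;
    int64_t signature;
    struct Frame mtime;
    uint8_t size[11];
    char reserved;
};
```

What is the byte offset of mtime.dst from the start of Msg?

Frame: proto at 0 (size 1, align 1) → ends 1; pad 3 to align 4 for flags; flags at 4 (size 4, align 4) → ends 8; dst at 8 (size 8, align 8) → ends 16; payload_len at 16 (size 4, align 4) → ends 20; tail pad 4 to reach multiple of 8; total 24 bytes, alignment 8
inode at 0 (size 2, align 2) → ends 2
pad 6 to align 8 for offset
offset at 8 (size 8, align 8) → ends 16
attrs at 16 (size 1, align 1) → ends 17
pad 7 to align 8 for blocks
blocks at 24 (size 8, align 8) → ends 32
crc at 32 (size 4, align 4) → ends 36
version at 36 (size 1, align 1) → ends 37
pad 3 to align 8 for signature
signature at 40 (size 8, align 8) → ends 48
mtime at 48 (size 24, align 8) → ends 72
within Frame: dst at 8
48 + 8 = 56

56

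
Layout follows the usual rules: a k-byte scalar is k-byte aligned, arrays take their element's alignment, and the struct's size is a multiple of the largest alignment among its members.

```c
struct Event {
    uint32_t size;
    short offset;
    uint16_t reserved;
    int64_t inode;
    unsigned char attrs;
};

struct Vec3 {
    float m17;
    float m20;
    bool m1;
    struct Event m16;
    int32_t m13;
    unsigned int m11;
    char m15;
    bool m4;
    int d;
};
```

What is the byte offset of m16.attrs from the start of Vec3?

Event: @0: size [4B, align 4] → 4; @4: offset [2B, align 2] → 6; @6: reserved [2B, align 2] → 8; @8: inode [8B, align 8] → 16; @16: attrs [1B, align 1] → 17; +7 tail pad (align 8); size 24, align 8
@0: m17 [4B, align 4] → 4
@4: m20 [4B, align 4] → 8
@8: m1 [1B, align 1] → 9
+7 pad (align 8)
@16: m16 [24B, align 8] → 40
within Event: attrs at 16
16 + 16 = 32

32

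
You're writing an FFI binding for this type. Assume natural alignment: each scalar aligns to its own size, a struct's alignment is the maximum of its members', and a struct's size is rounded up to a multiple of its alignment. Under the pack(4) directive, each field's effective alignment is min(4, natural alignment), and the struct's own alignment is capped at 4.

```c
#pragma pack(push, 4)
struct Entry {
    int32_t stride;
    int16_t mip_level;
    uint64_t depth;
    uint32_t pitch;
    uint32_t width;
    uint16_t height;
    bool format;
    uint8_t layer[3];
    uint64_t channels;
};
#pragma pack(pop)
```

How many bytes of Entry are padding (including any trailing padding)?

4

0..4  stride  (4B, 4-aligned)
4..6  mip_level  (2B, 2-aligned)
6..8  -- padding (2B)
8..16  depth  (8B, 4-aligned)
16..20  pitch  (4B, 4-aligned)
20..24  width  (4B, 4-aligned)
24..26  height  (2B, 2-aligned)
26..27  format  (1B, 1-aligned)
27..30  layer  (3B, 1-aligned)
30..32  -- padding (2B)
32..40  channels  (8B, 4-aligned)
sizeof = 40, alignof = 4
data bytes 36, size 40 → padding 4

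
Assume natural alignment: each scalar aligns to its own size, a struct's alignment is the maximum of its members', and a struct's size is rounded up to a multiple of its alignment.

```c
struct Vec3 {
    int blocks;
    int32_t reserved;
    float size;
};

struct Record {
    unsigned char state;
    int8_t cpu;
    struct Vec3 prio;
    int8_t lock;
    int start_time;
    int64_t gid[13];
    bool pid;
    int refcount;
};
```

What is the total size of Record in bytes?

Vec3: 0..4  blocks  (4B, 4-aligned); 4..8  reserved  (4B, 4-aligned); 8..12  size  (4B, 4-aligned); sizeof = 12, alignof = 4
0..1  state  (1B, 1-aligned)
1..2  cpu  (1B, 1-aligned)
2..4  -- padding (2B)
4..16  prio  (12B, 4-aligned)
16..17  lock  (1B, 1-aligned)
17..20  -- padding (3B)
20..24  start_time  (4B, 4-aligned)
24..128  gid  (104B, 8-aligned)
128..129  pid  (1B, 1-aligned)
129..132  -- padding (3B)
132..136  refcount  (4B, 4-aligned)
sizeof = 136, alignof = 8

136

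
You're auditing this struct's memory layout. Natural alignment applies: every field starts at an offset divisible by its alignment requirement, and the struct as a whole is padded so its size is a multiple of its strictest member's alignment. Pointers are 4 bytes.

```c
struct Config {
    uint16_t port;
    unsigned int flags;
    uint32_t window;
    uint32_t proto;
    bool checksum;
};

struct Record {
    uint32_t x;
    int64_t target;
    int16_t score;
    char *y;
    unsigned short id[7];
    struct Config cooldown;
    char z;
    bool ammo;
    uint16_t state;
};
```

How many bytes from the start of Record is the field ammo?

61

Config: port at 0 (size 2, align 2) → ends 2; pad 2 to align 4 for flags; flags at 4 (size 4, align 4) → ends 8; window at 8 (size 4, align 4) → ends 12; proto at 12 (size 4, align 4) → ends 16; checksum at 16 (size 1, align 1) → ends 17; tail pad 3 to reach multiple of 4; total 20 bytes, alignment 4
x at 0 (size 4, align 4) → ends 4
pad 4 to align 8 for target
target at 8 (size 8, align 8) → ends 16
score at 16 (size 2, align 2) → ends 18
pad 2 to align 4 for y
y at 20 (size 4, align 4) → ends 24
id at 24 (size 14, align 2) → ends 38
pad 2 to align 4 for cooldown
cooldown at 40 (size 20, align 4) → ends 60
z at 60 (size 1, align 1) → ends 61
ammo at 61 (size 1, align 1) → ends 62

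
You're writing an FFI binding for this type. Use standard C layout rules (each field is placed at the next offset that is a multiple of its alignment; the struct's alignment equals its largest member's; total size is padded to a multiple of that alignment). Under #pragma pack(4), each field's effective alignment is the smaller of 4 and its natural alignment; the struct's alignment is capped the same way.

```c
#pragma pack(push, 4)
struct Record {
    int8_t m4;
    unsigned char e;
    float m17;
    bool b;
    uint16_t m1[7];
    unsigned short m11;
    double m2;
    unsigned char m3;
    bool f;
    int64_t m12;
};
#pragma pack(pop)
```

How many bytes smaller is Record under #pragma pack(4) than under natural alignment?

natural layout:
  0..1  m4  (1B, 1-aligned)
  1..2  e  (1B, 1-aligned)
  2..4  -- padding (2B)
  4..8  m17  (4B, 4-aligned)
  8..9  b  (1B, 1-aligned)
  9..10  -- padding (1B)
  10..24  m1  (14B, 2-aligned)
  24..26  m11  (2B, 2-aligned)
  26..32  -- padding (6B)
  32..40  m2  (8B, 8-aligned)
  40..41  m3  (1B, 1-aligned)
  41..42  f  (1B, 1-aligned)
  42..48  -- padding (6B)
  48..56  m12  (8B, 8-aligned)
  sizeof = 56, alignof = 8
packed(4) layout:
  0..1  m4  (1B, 1-aligned)
  1..2  e  (1B, 1-aligned)
  2..4  -- padding (2B)
  4..8  m17  (4B, 4-aligned)
  8..9  b  (1B, 1-aligned)
  9..10  -- padding (1B)
  10..24  m1  (14B, 2-aligned)
  24..26  m11  (2B, 2-aligned)
  26..28  -- padding (2B)
  28..36  m2  (8B, 4-aligned)
  36..37  m3  (1B, 1-aligned)
  37..38  f  (1B, 1-aligned)
  38..40  -- padding (2B)
  40..48  m12  (8B, 4-aligned)
  sizeof = 48, alignof = 4
56 − 48 = 8

8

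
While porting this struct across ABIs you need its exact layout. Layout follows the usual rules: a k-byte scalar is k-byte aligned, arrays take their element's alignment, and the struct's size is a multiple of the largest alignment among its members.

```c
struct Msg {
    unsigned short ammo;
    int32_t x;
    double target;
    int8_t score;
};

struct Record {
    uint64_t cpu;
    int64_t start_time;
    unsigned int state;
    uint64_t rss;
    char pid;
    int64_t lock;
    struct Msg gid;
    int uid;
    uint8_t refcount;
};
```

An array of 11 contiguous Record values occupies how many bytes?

Msg: ammo at 0 (size 2, align 2) → ends 2; pad 2 to align 4 for x; x at 4 (size 4, align 4) → ends 8; target at 8 (size 8, align 8) → ends 16; score at 16 (size 1, align 1) → ends 17; tail pad 7 to reach multiple of 8; total 24 bytes, alignment 8
cpu at 0 (size 8, align 8) → ends 8
start_time at 8 (size 8, align 8) → ends 16
state at 16 (size 4, align 4) → ends 20
pad 4 to align 8 for rss
rss at 24 (size 8, align 8) → ends 32
pid at 32 (size 1, align 1) → ends 33
pad 7 to align 8 for lock
lock at 40 (size 8, align 8) → ends 48
gid at 48 (size 24, align 8) → ends 72
uid at 72 (size 4, align 4) → ends 76
refcount at 76 (size 1, align 1) → ends 77
tail pad 3 to reach multiple of 8
total 80 bytes, alignment 8
array of 11: 11 × 80 = 880

880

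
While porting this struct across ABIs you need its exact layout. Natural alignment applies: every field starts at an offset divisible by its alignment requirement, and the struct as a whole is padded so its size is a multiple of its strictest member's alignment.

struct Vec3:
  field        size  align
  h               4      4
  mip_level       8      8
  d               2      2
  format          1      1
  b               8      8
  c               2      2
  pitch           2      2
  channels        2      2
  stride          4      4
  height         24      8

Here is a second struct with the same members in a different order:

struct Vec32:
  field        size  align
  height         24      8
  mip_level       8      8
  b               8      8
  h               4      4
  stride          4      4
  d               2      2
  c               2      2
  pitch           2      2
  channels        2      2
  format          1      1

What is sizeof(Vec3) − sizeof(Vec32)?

8

@0: h [4B, align 4] → 4
+4 pad (align 8)
@8: mip_level [8B, align 8] → 16
@16: d [2B, align 2] → 18
@18: format [1B, align 1] → 19
+5 pad (align 8)
@24: b [8B, align 8] → 32
@32: c [2B, align 2] → 34
@34: pitch [2B, align 2] → 36
@36: channels [2B, align 2] → 38
+2 pad (align 4)
@40: stride [4B, align 4] → 44
+4 pad (align 8)
@48: height [24B, align 8] → 72
size 72, align 8
— Vec32 —
@0: height [24B, align 8] → 24
@24: mip_level [8B, align 8] → 32
@32: b [8B, align 8] → 40
@40: h [4B, align 4] → 44
@44: stride [4B, align 4] → 48
@48: d [2B, align 2] → 50
@50: c [2B, align 2] → 52
@52: pitch [2B, align 2] → 54
@54: channels [2B, align 2] → 56
@56: format [1B, align 1] → 57
+7 tail pad (align 8)
size 64, align 8
72 − 64 = 8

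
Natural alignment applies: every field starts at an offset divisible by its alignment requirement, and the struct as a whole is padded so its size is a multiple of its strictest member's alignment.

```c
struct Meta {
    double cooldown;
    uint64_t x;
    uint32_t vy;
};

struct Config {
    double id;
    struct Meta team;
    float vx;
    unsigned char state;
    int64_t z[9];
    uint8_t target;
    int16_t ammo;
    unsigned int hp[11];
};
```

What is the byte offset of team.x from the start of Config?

16

Meta: cooldown at 0 (size 8, align 8) → ends 8; x at 8 (size 8, align 8) → ends 16; vy at 16 (size 4, align 4) → ends 20; tail pad 4 to reach multiple of 8; total 24 bytes, alignment 8
id at 0 (size 8, align 8) → ends 8
team at 8 (size 24, align 8) → ends 32
within Meta: x at 8
8 + 8 = 16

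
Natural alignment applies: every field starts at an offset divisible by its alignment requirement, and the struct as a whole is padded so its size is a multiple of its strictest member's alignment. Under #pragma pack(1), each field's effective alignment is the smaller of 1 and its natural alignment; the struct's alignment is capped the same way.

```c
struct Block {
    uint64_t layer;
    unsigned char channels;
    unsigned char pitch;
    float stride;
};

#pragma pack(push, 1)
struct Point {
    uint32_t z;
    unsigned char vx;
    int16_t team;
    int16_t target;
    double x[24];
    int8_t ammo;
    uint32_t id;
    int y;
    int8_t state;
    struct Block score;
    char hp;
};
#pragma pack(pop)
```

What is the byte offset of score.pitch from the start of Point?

220

Block: 0..8  layer  (8B, 8-aligned); 8..9  channels  (1B, 1-aligned); 9..10  pitch  (1B, 1-aligned); 10..12  -- padding (2B); 12..16  stride  (4B, 4-aligned); sizeof = 16, alignof = 8
0..4  z  (4B, 1-aligned)
4..5  vx  (1B, 1-aligned)
5..7  team  (2B, 1-aligned)
7..9  target  (2B, 1-aligned)
9..201  x  (192B, 1-aligned)
201..202  ammo  (1B, 1-aligned)
202..206  id  (4B, 1-aligned)
206..210  y  (4B, 1-aligned)
210..211  state  (1B, 1-aligned)
211..227  score  (16B, 1-aligned)
within Block: pitch at 9
211 + 9 = 220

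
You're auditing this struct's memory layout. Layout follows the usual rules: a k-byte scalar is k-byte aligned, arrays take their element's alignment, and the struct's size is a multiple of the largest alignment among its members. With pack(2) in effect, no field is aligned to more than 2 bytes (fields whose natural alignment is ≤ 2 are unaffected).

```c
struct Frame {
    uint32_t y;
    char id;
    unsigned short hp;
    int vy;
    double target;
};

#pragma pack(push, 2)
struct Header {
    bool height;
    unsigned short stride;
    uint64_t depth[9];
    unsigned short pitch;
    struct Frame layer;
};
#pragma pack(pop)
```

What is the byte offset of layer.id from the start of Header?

Frame: y at 0 (size 4, align 4) → ends 4; id at 4 (size 1, align 1) → ends 5; pad 1 to align 2 for hp; hp at 6 (size 2, align 2) → ends 8; vy at 8 (size 4, align 4) → ends 12; pad 4 to align 8 for target; target at 16 (size 8, align 8) → ends 24; total 24 bytes, alignment 8
height at 0 (size 1, align 1) → ends 1
pad 1 to align 2 for stride
stride at 2 (size 2, align 2) → ends 4
depth at 4 (size 72, align 2) → ends 76
pitch at 76 (size 2, align 2) → ends 78
layer at 78 (size 24, align 2) → ends 102
within Frame: id at 4
78 + 4 = 82

82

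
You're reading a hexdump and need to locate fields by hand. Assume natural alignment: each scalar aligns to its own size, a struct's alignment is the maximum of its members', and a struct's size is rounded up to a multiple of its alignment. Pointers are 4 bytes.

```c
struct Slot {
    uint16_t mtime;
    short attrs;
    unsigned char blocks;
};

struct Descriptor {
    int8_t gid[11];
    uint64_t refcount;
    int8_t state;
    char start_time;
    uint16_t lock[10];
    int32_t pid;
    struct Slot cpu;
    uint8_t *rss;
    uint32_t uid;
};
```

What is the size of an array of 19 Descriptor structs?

1368

Slot: mtime at 0 (size 2, align 2) → ends 2; attrs at 2 (size 2, align 2) → ends 4; blocks at 4 (size 1, align 1) → ends 5; tail pad 1 to reach multiple of 2; total 6 bytes, alignment 2
gid at 0 (size 11, align 1) → ends 11
pad 5 to align 8 for refcount
refcount at 16 (size 8, align 8) → ends 24
state at 24 (size 1, align 1) → ends 25
start_time at 25 (size 1, align 1) → ends 26
lock at 26 (size 20, align 2) → ends 46
pad 2 to align 4 for pid
pid at 48 (size 4, align 4) → ends 52
cpu at 52 (size 6, align 2) → ends 58
pad 2 to align 4 for rss
rss at 60 (size 4, align 4) → ends 64
uid at 64 (size 4, align 4) → ends 68
tail pad 4 to reach multiple of 8
total 72 bytes, alignment 8
array of 19: 19 × 72 = 1368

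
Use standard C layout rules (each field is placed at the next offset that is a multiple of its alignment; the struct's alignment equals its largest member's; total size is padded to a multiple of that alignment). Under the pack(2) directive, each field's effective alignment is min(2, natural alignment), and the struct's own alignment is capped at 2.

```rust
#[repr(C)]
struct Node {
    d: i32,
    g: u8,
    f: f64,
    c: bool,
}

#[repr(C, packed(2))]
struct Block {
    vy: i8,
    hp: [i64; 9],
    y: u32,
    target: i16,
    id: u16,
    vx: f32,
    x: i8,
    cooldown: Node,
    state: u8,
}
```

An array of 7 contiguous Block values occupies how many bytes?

798

Node: d at 0 (size 4, align 4) → ends 4; g at 4 (size 1, align 1) → ends 5; pad 3 to align 8 for f; f at 8 (size 8, align 8) → ends 16; c at 16 (size 1, align 1) → ends 17; tail pad 7 to reach multiple of 8; total 24 bytes, alignment 8
vy at 0 (size 1, align 1) → ends 1
pad 1 to align 2 for hp
hp at 2 (size 72, align 2) → ends 74
y at 74 (size 4, align 2) → ends 78
target at 78 (size 2, align 2) → ends 80
id at 80 (size 2, align 2) → ends 82
vx at 82 (size 4, align 2) → ends 86
x at 86 (size 1, align 1) → ends 87
pad 1 to align 2 for cooldown
cooldown at 88 (size 24, align 2) → ends 112
state at 112 (size 1, align 1) → ends 113
tail pad 1 to reach multiple of 2
total 114 bytes, alignment 2
array of 7: 7 × 114 = 798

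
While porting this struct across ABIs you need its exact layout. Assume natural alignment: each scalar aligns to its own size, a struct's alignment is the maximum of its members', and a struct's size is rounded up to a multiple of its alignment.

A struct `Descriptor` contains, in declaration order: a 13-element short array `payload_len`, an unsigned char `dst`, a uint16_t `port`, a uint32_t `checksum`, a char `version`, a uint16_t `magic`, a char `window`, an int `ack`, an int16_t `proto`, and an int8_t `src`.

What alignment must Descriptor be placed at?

member alignments: payload_len=2, dst=1, port=2, checksum=4, version=1, magic=2, window=1, ack=4, proto=2, src=1
max = 4

4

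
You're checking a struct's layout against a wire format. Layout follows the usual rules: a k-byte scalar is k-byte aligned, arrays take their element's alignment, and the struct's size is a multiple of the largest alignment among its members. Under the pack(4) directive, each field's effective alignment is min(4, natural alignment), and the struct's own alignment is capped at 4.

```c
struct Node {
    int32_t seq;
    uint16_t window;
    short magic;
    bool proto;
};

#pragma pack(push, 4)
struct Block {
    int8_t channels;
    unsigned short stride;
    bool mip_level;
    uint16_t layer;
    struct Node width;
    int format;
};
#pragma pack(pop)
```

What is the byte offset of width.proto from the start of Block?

Node: @0: seq [4B, align 4] → 4; @4: window [2B, align 2] → 6; @6: magic [2B, align 2] → 8; @8: proto [1B, align 1] → 9; +3 tail pad (align 4); size 12, align 4
@0: channels [1B, align 1] → 1
+1 pad (align 2)
@2: stride [2B, align 2] → 4
@4: mip_level [1B, align 1] → 5
+1 pad (align 2)
@6: layer [2B, align 2] → 8
@8: width [12B, align 4] → 20
within Node: proto at 8
8 + 8 = 16

16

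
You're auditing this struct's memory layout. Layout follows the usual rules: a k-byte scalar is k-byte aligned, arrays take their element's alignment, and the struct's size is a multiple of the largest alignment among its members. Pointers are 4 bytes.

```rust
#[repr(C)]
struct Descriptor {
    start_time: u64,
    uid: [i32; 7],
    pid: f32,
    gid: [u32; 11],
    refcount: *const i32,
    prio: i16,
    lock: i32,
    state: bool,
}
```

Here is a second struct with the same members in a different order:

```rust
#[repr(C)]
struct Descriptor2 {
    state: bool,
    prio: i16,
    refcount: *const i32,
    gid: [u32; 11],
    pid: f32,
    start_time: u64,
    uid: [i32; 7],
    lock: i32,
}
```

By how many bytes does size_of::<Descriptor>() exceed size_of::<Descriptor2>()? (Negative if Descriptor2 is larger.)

8

0..8  start_time  (8B, 8-aligned)
8..36  uid  (28B, 4-aligned)
36..40  pid  (4B, 4-aligned)
40..84  gid  (44B, 4-aligned)
84..88  refcount  (4B, 4-aligned)
88..90  prio  (2B, 2-aligned)
90..92  -- padding (2B)
92..96  lock  (4B, 4-aligned)
96..97  state  (1B, 1-aligned)
97..104  -- tail padding (7B)
sizeof = 104, alignof = 8
— Descriptor2 —
0..1  state  (1B, 1-aligned)
1..2  -- padding (1B)
2..4  prio  (2B, 2-aligned)
4..8  refcount  (4B, 4-aligned)
8..52  gid  (44B, 4-aligned)
52..56  pid  (4B, 4-aligned)
56..64  start_time  (8B, 8-aligned)
64..92  uid  (28B, 4-aligned)
92..96  lock  (4B, 4-aligned)
sizeof = 96, alignof = 8
104 − 96 = 8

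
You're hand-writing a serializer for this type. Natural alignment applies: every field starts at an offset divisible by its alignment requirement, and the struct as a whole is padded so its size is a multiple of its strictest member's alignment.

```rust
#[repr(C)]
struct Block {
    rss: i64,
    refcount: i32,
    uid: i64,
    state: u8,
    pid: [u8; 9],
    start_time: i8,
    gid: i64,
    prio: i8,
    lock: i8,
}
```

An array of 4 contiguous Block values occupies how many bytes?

rss at 0 (size 8, align 8) → ends 8
refcount at 8 (size 4, align 4) → ends 12
pad 4 to align 8 for uid
uid at 16 (size 8, align 8) → ends 24
state at 24 (size 1, align 1) → ends 25
pid at 25 (size 9, align 1) → ends 34
start_time at 34 (size 1, align 1) → ends 35
pad 5 to align 8 for gid
gid at 40 (size 8, align 8) → ends 48
prio at 48 (size 1, align 1) → ends 49
lock at 49 (size 1, align 1) → ends 50
tail pad 6 to reach multiple of 8
total 56 bytes, alignment 8
array of 4: 4 × 56 = 224

224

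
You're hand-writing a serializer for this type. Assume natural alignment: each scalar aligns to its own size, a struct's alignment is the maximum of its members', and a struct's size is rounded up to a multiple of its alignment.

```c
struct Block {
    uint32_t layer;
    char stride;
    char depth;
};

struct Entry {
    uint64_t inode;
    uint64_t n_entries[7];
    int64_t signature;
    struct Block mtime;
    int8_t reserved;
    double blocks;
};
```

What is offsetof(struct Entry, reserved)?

Block: layer at 0 (size 4, align 4) → ends 4; stride at 4 (size 1, align 1) → ends 5; depth at 5 (size 1, align 1) → ends 6; tail pad 2 to reach multiple of 4; total 8 bytes, alignment 4
inode at 0 (size 8, align 8) → ends 8
n_entries at 8 (size 56, align 8) → ends 64
signature at 64 (size 8, align 8) → ends 72
mtime at 72 (size 8, align 4) → ends 80
reserved at 80 (size 1, align 1) → ends 81

80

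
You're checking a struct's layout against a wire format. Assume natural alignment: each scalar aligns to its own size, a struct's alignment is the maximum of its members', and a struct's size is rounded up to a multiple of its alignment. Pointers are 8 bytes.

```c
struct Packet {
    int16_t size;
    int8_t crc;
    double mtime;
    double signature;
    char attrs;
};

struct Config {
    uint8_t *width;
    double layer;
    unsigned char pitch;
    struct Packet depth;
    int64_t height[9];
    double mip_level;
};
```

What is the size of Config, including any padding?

136 bytes

Packet: size at 0 (size 2, align 2) → ends 2; crc at 2 (size 1, align 1) → ends 3; pad 5 to align 8 for mtime; mtime at 8 (size 8, align 8) → ends 16; signature at 16 (size 8, align 8) → ends 24; attrs at 24 (size 1, align 1) → ends 25; tail pad 7 to reach multiple of 8; total 32 bytes, alignment 8
width at 0 (size 8, align 8) → ends 8
layer at 8 (size 8, align 8) → ends 16
pitch at 16 (size 1, align 1) → ends 17
pad 7 to align 8 for depth
depth at 24 (size 32, align 8) → ends 56
height at 56 (size 72, align 8) → ends 128
mip_level at 128 (size 8, align 8) → ends 136
total 136 bytes, alignment 8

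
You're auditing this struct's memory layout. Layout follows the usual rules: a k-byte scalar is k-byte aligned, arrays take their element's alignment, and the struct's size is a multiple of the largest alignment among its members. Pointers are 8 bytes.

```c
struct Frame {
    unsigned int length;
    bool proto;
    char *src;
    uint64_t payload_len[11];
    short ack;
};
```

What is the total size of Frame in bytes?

112 bytes

@0: length [4B, align 4] → 4
@4: proto [1B, align 1] → 5
+3 pad (align 8)
@8: src [8B, align 8] → 16
@16: payload_len [88B, align 8] → 104
@104: ack [2B, align 2] → 106
+6 tail pad (align 8)
size 112, align 8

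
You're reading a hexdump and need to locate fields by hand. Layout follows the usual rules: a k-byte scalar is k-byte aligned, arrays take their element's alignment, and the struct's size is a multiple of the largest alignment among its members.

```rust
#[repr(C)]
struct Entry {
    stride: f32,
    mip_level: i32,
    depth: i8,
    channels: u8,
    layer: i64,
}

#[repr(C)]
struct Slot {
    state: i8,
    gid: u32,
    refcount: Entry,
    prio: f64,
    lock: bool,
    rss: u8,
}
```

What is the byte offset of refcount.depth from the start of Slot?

16

Entry: stride at 0 (size 4, align 4) → ends 4; mip_level at 4 (size 4, align 4) → ends 8; depth at 8 (size 1, align 1) → ends 9; channels at 9 (size 1, align 1) → ends 10; pad 6 to align 8 for layer; layer at 16 (size 8, align 8) → ends 24; total 24 bytes, alignment 8
state at 0 (size 1, align 1) → ends 1
pad 3 to align 4 for gid
gid at 4 (size 4, align 4) → ends 8
refcount at 8 (size 24, align 8) → ends 32
within Entry: depth at 8
8 + 8 = 16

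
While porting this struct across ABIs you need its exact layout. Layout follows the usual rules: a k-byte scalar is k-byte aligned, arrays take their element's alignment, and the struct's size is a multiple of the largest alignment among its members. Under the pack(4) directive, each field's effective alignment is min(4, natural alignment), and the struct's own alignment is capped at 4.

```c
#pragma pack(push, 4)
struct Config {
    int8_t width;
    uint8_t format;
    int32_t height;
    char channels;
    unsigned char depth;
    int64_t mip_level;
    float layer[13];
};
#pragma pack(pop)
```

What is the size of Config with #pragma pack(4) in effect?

width at 0 (size 1, align 1) → ends 1
format at 1 (size 1, align 1) → ends 2
pad 2 to align 4 for height
height at 4 (size 4, align 4) → ends 8
channels at 8 (size 1, align 1) → ends 9
depth at 9 (size 1, align 1) → ends 10
pad 2 to align 4 for mip_level
mip_level at 12 (size 8, align 4) → ends 20
layer at 20 (size 52, align 4) → ends 72
total 72 bytes, alignment 4

72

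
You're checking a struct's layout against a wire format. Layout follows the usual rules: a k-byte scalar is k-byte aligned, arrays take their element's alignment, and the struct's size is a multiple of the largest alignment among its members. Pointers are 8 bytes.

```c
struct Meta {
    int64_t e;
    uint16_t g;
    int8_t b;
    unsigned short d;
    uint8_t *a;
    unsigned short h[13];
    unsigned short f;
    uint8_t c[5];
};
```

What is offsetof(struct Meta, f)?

50

@0: e [8B, align 8] → 8
@8: g [2B, align 2] → 10
@10: b [1B, align 1] → 11
+1 pad (align 2)
@12: d [2B, align 2] → 14
+2 pad (align 8)
@16: a [8B, align 8] → 24
@24: h [26B, align 2] → 50
@50: f [2B, align 2] → 52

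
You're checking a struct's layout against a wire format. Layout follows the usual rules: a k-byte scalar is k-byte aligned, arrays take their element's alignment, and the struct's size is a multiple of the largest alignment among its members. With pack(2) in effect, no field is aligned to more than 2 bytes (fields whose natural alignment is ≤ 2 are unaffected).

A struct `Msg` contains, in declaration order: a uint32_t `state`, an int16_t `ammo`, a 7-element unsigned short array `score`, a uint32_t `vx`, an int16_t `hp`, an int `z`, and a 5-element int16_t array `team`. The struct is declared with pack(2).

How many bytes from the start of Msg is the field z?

26

state at 0 (size 4, align 2) → ends 4
ammo at 4 (size 2, align 2) → ends 6
score at 6 (size 14, align 2) → ends 20
vx at 20 (size 4, align 2) → ends 24
hp at 24 (size 2, align 2) → ends 26
z at 26 (size 4, align 2) → ends 30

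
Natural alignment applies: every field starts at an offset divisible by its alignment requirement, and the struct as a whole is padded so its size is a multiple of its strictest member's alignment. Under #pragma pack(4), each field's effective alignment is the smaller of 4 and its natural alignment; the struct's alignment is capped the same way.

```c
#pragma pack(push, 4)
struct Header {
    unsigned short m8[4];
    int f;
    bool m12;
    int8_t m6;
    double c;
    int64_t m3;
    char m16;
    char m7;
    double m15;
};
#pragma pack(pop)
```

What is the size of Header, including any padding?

44

@0: m8 [8B, align 2] → 8
@8: f [4B, align 4] → 12
@12: m12 [1B, align 1] → 13
@13: m6 [1B, align 1] → 14
+2 pad (align 4)
@16: c [8B, align 4] → 24
@24: m3 [8B, align 4] → 32
@32: m16 [1B, align 1] → 33
@33: m7 [1B, align 1] → 34
+2 pad (align 4)
@36: m15 [8B, align 4] → 44
size 44, align 4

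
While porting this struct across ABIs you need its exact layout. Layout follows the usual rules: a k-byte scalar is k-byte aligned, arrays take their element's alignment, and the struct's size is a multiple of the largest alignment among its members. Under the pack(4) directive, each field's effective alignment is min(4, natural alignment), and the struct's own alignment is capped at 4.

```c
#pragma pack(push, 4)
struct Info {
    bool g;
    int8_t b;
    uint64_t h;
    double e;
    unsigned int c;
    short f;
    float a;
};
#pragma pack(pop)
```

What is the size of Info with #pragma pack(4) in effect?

32

@0: g [1B, align 1] → 1
@1: b [1B, align 1] → 2
+2 pad (align 4)
@4: h [8B, align 4] → 12
@12: e [8B, align 4] → 20
@20: c [4B, align 4] → 24
@24: f [2B, align 2] → 26
+2 pad (align 4)
@28: a [4B, align 4] → 32
size 32, align 4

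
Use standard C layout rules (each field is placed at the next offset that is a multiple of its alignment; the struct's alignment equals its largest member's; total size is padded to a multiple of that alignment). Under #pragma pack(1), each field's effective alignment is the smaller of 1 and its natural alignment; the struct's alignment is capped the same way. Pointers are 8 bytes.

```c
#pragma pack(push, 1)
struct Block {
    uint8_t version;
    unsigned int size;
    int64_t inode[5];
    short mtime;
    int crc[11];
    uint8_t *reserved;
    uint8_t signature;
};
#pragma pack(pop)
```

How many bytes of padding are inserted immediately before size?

0..1  version  (1B, 1-aligned)
1..5  size  (4B, 1-aligned)

0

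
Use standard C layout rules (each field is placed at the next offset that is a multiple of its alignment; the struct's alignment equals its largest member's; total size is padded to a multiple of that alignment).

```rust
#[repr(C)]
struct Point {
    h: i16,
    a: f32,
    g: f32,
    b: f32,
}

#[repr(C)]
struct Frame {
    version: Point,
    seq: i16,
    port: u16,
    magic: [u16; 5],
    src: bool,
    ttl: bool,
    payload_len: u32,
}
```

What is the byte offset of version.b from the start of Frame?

12

Point: h at 0 (size 2, align 2) → ends 2; pad 2 to align 4 for a; a at 4 (size 4, align 4) → ends 8; g at 8 (size 4, align 4) → ends 12; b at 12 (size 4, align 4) → ends 16; total 16 bytes, alignment 4
version at 0 (size 16, align 4) → ends 16
within Point: b at 12
0 + 12 = 12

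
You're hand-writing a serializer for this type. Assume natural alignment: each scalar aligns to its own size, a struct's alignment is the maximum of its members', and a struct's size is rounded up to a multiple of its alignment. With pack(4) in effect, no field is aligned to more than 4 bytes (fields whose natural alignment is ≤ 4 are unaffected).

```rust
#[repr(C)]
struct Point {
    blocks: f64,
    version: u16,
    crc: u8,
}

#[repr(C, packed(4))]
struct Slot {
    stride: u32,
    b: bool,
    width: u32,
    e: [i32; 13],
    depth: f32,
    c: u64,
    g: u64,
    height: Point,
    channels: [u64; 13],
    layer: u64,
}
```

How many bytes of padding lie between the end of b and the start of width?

Point: 0..8  blocks  (8B, 8-aligned); 8..10  version  (2B, 2-aligned); 10..11  crc  (1B, 1-aligned); 11..16  -- tail padding (5B); sizeof = 16, alignof = 8
0..4  stride  (4B, 4-aligned)
4..5  b  (1B, 1-aligned)
5..8  -- padding (3B)
8..12  width  (4B, 4-aligned)

3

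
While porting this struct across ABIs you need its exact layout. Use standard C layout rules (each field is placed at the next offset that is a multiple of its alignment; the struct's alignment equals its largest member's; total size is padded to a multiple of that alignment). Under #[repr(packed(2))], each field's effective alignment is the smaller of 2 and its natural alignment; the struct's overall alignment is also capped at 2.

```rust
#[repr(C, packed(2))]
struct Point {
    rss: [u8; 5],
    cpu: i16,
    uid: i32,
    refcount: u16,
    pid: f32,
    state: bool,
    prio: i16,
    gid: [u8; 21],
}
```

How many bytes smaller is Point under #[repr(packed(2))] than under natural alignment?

natural layout:
  0..5  rss  (5B, 1-aligned)
  5..6  -- padding (1B)
  6..8  cpu  (2B, 2-aligned)
  8..12  uid  (4B, 4-aligned)
  12..14  refcount  (2B, 2-aligned)
  14..16  -- padding (2B)
  16..20  pid  (4B, 4-aligned)
  20..21  state  (1B, 1-aligned)
  21..22  -- padding (1B)
  22..24  prio  (2B, 2-aligned)
  24..45  gid  (21B, 1-aligned)
  45..48  -- tail padding (3B)
  sizeof = 48, alignof = 4
packed(2) layout:
  0..5  rss  (5B, 1-aligned)
  5..6  -- padding (1B)
  6..8  cpu  (2B, 2-aligned)
  8..12  uid  (4B, 2-aligned)
  12..14  refcount  (2B, 2-aligned)
  14..18  pid  (4B, 2-aligned)
  18..19  state  (1B, 1-aligned)
  19..20  -- padding (1B)
  20..22  prio  (2B, 2-aligned)
  22..43  gid  (21B, 1-aligned)
  43..44  -- tail padding (1B)
  sizeof = 44, alignof = 2
48 − 44 = 4

4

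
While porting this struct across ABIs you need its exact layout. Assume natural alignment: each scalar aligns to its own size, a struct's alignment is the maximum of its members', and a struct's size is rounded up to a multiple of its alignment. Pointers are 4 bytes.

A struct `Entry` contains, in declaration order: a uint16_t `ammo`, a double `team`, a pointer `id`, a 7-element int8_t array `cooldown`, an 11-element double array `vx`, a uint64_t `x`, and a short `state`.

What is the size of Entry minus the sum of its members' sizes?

@0: ammo [2B, align 2] → 2
+6 pad (align 8)
@8: team [8B, align 8] → 16
@16: id [4B, align 4] → 20
@20: cooldown [7B, align 1] → 27
+5 pad (align 8)
@32: vx [88B, align 8] → 120
@120: x [8B, align 8] → 128
@128: state [2B, align 2] → 130
+6 tail pad (align 8)
size 136, align 8
data bytes 119, size 136 → padding 17

17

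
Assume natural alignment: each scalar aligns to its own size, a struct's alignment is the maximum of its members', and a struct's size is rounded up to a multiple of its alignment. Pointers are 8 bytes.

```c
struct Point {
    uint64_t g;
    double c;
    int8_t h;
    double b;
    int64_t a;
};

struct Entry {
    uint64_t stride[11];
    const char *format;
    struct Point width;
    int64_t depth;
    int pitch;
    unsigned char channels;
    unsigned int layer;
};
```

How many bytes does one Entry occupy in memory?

160 bytes

Point: @0: g [8B, align 8] → 8; @8: c [8B, align 8] → 16; @16: h [1B, align 1] → 17; +7 pad (align 8); @24: b [8B, align 8] → 32; @32: a [8B, align 8] → 40; size 40, align 8
@0: stride [88B, align 8] → 88
@88: format [8B, align 8] → 96
@96: width [40B, align 8] → 136
@136: depth [8B, align 8] → 144
@144: pitch [4B, align 4] → 148
@148: channels [1B, align 1] → 149
+3 pad (align 4)
@152: layer [4B, align 4] → 156
+4 tail pad (align 8)
size 160, align 8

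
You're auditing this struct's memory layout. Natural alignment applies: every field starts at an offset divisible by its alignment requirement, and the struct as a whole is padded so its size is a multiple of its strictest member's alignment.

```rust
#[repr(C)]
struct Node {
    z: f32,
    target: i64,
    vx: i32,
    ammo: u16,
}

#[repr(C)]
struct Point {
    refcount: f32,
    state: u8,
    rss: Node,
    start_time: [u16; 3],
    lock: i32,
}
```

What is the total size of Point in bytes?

Node: z at 0 (size 4, align 4) → ends 4; pad 4 to align 8 for target; target at 8 (size 8, align 8) → ends 16; vx at 16 (size 4, align 4) → ends 20; ammo at 20 (size 2, align 2) → ends 22; tail pad 2 to reach multiple of 8; total 24 bytes, alignment 8
refcount at 0 (size 4, align 4) → ends 4
state at 4 (size 1, align 1) → ends 5
pad 3 to align 8 for rss
rss at 8 (size 24, align 8) → ends 32
start_time at 32 (size 6, align 2) → ends 38
pad 2 to align 4 for lock
lock at 40 (size 4, align 4) → ends 44
tail pad 4 to reach multiple of 8
total 48 bytes, alignment 8

48 bytes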